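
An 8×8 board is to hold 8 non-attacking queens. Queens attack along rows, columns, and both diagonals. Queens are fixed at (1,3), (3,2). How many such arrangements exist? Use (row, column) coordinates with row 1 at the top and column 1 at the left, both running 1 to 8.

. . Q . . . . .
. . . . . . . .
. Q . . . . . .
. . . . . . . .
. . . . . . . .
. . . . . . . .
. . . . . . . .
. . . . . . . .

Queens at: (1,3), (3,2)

Branch on row 2: col 5 → 2; col 6 → 3; col 7 → 2; col 8 → 0.
Sum: 2 + 3 + 2 + 0 = 7.

7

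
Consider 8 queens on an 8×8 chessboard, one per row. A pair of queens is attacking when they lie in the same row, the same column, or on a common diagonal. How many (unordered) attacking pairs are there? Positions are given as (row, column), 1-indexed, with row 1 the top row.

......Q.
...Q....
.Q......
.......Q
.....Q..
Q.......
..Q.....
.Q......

2

Same column: (3,2)–(8,2) (column 2).
Same diagonal: (7,3)–(8,2) (|7−8| = |3−2| = 1).
Total attacking pairs: 2.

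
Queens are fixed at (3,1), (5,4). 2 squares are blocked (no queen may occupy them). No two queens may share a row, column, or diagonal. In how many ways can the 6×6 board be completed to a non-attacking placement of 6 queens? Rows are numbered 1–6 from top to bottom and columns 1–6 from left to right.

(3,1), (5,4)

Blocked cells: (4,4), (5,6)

Branch on row 1: col 2 → 0; col 5 → 1; col 6 → 0.
Sum: 0 + 1 + 0 = 1.

1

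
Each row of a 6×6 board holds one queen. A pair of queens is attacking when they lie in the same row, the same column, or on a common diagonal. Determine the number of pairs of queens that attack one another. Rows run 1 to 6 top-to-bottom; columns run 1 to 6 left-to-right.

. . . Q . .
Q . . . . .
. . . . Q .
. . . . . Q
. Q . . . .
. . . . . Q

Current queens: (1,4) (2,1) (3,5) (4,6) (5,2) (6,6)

Same column: (4,6)–(6,6) (column 6).
Same diagonal: (3,5)–(4,6) (|3−4| = |5−6| = 1).
Total attacking pairs: 2.

2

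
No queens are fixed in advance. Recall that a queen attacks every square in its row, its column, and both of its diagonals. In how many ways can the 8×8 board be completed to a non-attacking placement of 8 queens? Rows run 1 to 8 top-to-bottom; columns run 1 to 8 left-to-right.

92

Branch on row 1: col 1 → 4; col 2 → 8; col 3 → 16; col 4 → 18; col 5 → 18; col 6 → 16; col 7 → 8; col 8 → 4.
Sum: 4 + 8 + 16 + 18 + 18 + 16 + 8 + 4 = 92.
(This is the classic 8-queens count.)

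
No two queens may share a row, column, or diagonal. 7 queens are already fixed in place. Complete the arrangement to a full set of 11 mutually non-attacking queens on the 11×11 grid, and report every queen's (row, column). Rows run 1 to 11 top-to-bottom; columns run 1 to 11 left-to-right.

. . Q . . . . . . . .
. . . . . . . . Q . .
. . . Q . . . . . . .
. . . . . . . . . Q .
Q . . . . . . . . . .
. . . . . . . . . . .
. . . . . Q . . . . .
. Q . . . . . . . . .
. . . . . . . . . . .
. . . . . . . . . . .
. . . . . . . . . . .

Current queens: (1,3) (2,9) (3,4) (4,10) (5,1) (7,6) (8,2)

(1,3) (2,9) (3,4) (4,10) (5,1) (6,11) (7,6) (8,2) (9,7) (10,5) (11,8)

Row 6: attacked by (1,3)→{3,8}; (2,9)→{5,9}; (3,4)→{1,4,7}; (4,10)→{8,10}; (5,1)→{1,2}; (7,6)→{5,6,7}; (8,2)→{2,4}. Safe: 11. Place at column 11.
Row 9: attacked by (1,3)→{3,11}; (2,9)→{2,9}; (3,4)→{4,10}; (4,10)→{5,10}; (5,1)→{1,5}; (6,11)→{8,11}; (7,6)→{4,6,8}; (8,2)→{1,2,3}. Safe: 7. Place at column 7.
Row 10: attacked by (1,3)→{3}; (2,9)→{1,9}; (3,4)→{4,11}; (4,10)→{4,10}; (5,1)→{1,6}; (6,11)→{7,11}; (7,6)→{3,6,9}; (8,2)→{2,4}; (9,7)→{6,7,8}. Safe: 5. Place at column 5.
Row 11: attacked by (1,3)→{3}; (2,9)→{9}; (3,4)→{4}; (4,10)→{3,10}; (5,1)→{1,7}; (6,11)→{6,11}; (7,6)→{2,6,10}; (8,2)→{2,5}; (9,7)→{5,7,9}; (10,5)→{4,5,6}. Safe: 8. Place at column 8.
Columns [3, 9, 4, 10, 1, 11, 6, 2, 7, 5, 8], r−c [-2, -7, -1, -6, 4, -5, 1, 6, 2, 5, 3], r+c [4, 11, 7, 14, 6, 17, 13, 10, 16, 15, 19] are all distinct, so no two queens attack.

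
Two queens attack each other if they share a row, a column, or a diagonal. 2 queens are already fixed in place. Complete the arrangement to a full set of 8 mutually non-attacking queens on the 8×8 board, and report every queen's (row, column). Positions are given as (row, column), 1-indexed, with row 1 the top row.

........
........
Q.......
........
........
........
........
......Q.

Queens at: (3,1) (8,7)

(1,4) (2,6) (3,1) (4,5) (5,2) (6,8) (7,3) (8,7)

Row 1: attacked by (3,1)→{1,3}; (8,7)→{7}. Safe: 2, 4, 5, 6, 8. Place at column 4.
Row 2: attacked by (1,4)→{3,4,5}; (3,1)→{1,2}; (8,7)→{1,7}. Safe: 6, 8. Place at column 6.
Row 4: attacked by (1,4)→{1,4,7}; (2,6)→{4,6,8}; (3,1)→{1,2}; (8,7)→{3,7}. Safe: 5. Place at column 5.
Row 5: attacked by (1,4)→{4,8}; (2,6)→{3,6}; (3,1)→{1,3}; (4,5)→{4,5,6}; (8,7)→{4,7}. Safe: 2. Place at column 2.
Row 6: attacked by (1,4)→{4}; (2,6)→{2,6}; (3,1)→{1,4}; (4,5)→{3,5,7}; (5,2)→{1,2,3}; (8,7)→{5,7}. Safe: 8. Place at column 8.
Row 7: attacked by (1,4)→{4}; (2,6)→{1,6}; (3,1)→{1,5}; (4,5)→{2,5,8}; (5,2)→{2,4}; (6,8)→{7,8}; (8,7)→{6,7,8}. Safe: 3. Place at column 3.
Columns [4, 6, 1, 5, 2, 8, 3, 7], r−c [-3, -4, 2, -1, 3, -2, 4, 1], r+c [5, 8, 4, 9, 7, 14, 10, 15] are all distinct, so no two queens attack.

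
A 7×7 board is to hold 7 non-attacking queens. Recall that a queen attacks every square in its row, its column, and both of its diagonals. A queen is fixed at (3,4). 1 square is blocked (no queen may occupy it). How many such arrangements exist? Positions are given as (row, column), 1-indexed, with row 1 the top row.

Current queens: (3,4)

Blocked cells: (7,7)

Branch on row 1: col 1 → 1; col 3 → 1; col 5 → 1; col 7 → 1.
Sum: 1 + 1 + 1 + 1 = 4.

4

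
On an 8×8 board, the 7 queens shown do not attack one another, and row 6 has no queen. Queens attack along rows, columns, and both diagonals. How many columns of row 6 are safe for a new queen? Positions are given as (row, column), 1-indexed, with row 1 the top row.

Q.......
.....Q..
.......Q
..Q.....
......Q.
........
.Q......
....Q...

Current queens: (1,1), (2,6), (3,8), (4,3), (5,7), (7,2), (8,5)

1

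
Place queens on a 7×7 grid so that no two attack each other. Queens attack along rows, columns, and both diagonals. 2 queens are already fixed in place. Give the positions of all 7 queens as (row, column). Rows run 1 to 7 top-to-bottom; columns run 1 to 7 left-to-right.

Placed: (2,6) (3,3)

(1,2) (2,6) (3,3) (4,7) (5,4) (6,1) (7,5)

Row 1: attacked by (2,6)→{5,6,7}; (3,3)→{1,3,5}. Safe: 2, 4. Place at column 2.
Row 4: attacked by (1,2)→{2,5}; (2,6)→{4,6}; (3,3)→{2,3,4}. Safe: 1, 7. Place at column 7.
Row 5: attacked by (1,2)→{2,6}; (2,6)→{3,6}; (3,3)→{1,3,5}; (4,7)→{6,7}. Safe: 4. Place at column 4.
Row 6: attacked by (1,2)→{2,7}; (2,6)→{2,6}; (3,3)→{3,6}; (4,7)→{5,7}; (5,4)→{3,4,5}. Safe: 1. Place at column 1.
Row 7: attacked by (1,2)→{2}; (2,6)→{1,6}; (3,3)→{3,7}; (4,7)→{4,7}; (5,4)→{2,4,6}; (6,1)→{1,2}. Safe: 5. Place at column 5.
Columns [2, 6, 3, 7, 4, 1, 5], r−c [-1, -4, 0, -3, 1, 5, 2], r+c [3, 8, 6, 11, 9, 7, 12] are all distinct, so no two queens attack.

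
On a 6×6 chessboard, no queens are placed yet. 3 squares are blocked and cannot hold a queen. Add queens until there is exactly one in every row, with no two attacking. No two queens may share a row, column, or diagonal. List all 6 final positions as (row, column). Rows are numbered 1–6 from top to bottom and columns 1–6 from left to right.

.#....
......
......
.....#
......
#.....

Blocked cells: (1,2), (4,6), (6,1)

(1,4) (2,1) (3,5) (4,2) (5,6) (6,3)

Row 1: Blocked: 2. Safe: 1, 3, 4, 5, 6. Place at column 4.
Row 2: attacked by (1,4)→{3,4,5}. Safe: 1, 2, 6. Place at column 1.
Row 3: attacked by (1,4)→{2,4,6}; (2,1)→{1,2}. Safe: 3, 5. Place at column 5.
Row 4: attacked by (1,4)→{1,4}; (2,1)→{1,3}; (3,5)→{4,5,6}. Blocked: 6. Safe: 2. Place at column 2.
Row 5: attacked by (1,4)→{4}; (2,1)→{1,4}; (3,5)→{3,5}; (4,2)→{1,2,3}. Safe: 6. Place at column 6.
Row 6: attacked by (1,4)→{4}; (2,1)→{1,5}; (3,5)→{2,5}; (4,2)→{2,4}; (5,6)→{5,6}. Blocked: 1. Safe: 3. Place at column 3.
Columns [4, 1, 5, 2, 6, 3], r−c [-3, 1, -2, 2, -1, 3], r+c [5, 3, 8, 6, 11, 9] are all distinct, so no two queens attack.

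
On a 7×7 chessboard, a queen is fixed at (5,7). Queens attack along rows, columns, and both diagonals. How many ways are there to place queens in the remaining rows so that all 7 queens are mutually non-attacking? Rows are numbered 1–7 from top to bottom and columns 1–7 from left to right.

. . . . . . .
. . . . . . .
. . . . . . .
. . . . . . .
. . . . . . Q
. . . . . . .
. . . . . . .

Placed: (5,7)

6

Branch on row 1: col 1 → 1; col 2 → 2; col 4 → 0; col 5 → 1; col 6 → 2.
Sum: 1 + 2 + 0 + 1 + 2 = 6.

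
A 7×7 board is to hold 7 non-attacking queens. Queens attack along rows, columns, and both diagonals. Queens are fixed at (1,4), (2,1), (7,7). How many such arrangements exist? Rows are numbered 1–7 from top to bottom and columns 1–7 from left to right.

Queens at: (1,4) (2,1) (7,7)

1

Branch on row 3: col 5 → 1.
Sum: 1 = 1.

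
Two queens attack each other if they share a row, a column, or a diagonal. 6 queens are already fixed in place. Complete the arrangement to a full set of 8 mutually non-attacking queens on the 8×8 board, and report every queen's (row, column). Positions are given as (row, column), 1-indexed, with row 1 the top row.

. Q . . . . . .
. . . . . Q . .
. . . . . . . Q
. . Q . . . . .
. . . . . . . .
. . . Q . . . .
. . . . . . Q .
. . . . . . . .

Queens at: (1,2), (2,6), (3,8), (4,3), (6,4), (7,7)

(1,2) (2,6) (3,8) (4,3) (5,1) (6,4) (7,7) (8,5)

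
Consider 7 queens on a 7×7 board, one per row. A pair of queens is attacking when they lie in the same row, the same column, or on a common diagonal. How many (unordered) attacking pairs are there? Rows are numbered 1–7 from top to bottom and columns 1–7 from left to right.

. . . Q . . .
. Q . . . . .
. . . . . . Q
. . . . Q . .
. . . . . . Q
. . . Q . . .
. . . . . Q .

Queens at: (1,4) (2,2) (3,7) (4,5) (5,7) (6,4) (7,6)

3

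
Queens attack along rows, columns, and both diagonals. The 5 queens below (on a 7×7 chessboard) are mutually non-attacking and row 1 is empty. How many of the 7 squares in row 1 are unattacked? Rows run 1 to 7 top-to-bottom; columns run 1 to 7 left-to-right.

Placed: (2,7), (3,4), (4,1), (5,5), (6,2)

1

(2,7) attacks row 1 at column 7 and diagonals 6.
(3,4) attacks row 1 at column 4 and diagonals 2, 6.
(4,1) attacks row 1 at column 1 and diagonals 4.
(5,5) attacks row 1 at column 5 and diagonals 1.
(6,2) attacks row 1 at column 2 and diagonals 7.
Attacked columns: {1, 2, 4, 5, 6, 7}. Safe: {3}.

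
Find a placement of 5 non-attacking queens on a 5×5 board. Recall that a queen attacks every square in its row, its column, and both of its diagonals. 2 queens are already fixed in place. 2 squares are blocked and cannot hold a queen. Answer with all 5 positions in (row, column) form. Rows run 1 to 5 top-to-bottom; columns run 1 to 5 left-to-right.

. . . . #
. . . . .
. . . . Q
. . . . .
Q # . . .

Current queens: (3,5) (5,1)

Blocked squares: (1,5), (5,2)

(1,4) (2,2) (3,5) (4,3) (5,1)

Row 1: attacked by (3,5)→{3,5}; (5,1)→{1,5}. Blocked: 5. Safe: 2, 4. Place at column 4.
Row 2: attacked by (1,4)→{3,4,5}; (3,5)→{4,5}; (5,1)→{1,4}. Safe: 2. Place at column 2.
Row 4: attacked by (1,4)→{1,4}; (2,2)→{2,4}; (3,5)→{4,5}; (5,1)→{1,2}. Safe: 3. Place at column 3.
Columns [4, 2, 5, 3, 1], r−c [-3, 0, -2, 1, 4], r+c [5, 4, 8, 7, 6] are all distinct, so no two queens attack.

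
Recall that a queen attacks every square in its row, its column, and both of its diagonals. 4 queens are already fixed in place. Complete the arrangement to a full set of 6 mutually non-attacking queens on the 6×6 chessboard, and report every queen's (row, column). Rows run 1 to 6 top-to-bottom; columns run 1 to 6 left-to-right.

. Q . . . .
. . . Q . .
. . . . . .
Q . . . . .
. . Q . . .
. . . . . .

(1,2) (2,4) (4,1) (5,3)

Row 3: attacked by (1,2)→{2,4}; (2,4)→{3,4,5}; (4,1)→{1,2}; (5,3)→{1,3,5}. Safe: 6. Place at column 6.
Row 6: attacked by (1,2)→{2}; (2,4)→{4}; (3,6)→{3,6}; (4,1)→{1,3}; (5,3)→{2,3,4}. Safe: 5. Place at column 5.
Columns [2, 4, 6, 1, 3, 5], r−c [-1, -2, -3, 3, 2, 1], r+c [3, 6, 9, 5, 8, 11] are all distinct, so no two queens attack.

(1,2) (2,4) (3,6) (4,1) (5,3) (6,5)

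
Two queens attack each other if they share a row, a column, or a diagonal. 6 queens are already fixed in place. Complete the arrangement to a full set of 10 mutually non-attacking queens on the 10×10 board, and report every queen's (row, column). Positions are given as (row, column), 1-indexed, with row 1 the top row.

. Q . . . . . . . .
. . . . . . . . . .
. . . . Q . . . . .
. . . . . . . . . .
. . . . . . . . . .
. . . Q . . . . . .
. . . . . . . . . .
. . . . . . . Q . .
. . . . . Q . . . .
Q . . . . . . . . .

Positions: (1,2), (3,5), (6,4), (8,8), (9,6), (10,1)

Row 2: attacked by (1,2)→{1,2,3}; (3,5)→{4,5,6}; (6,4)→{4,8}; (8,8)→{2,8}; (9,6)→{6}; (10,1)→{1,9}. Safe: 7, 10. Place at column 7.
Row 4: attacked by (1,2)→{2,5}; (2,7)→{5,7,9}; (3,5)→{4,5,6}; (6,4)→{2,4,6}; (8,8)→{4,8}; (9,6)→{1,6}; (10,1)→{1,7}. Safe: 3, 10. Place at column 3.
Row 5: attacked by (1,2)→{2,6}; (2,7)→{4,7,10}; (3,5)→{3,5,7}; (4,3)→{2,3,4}; (6,4)→{3,4,5}; (8,8)→{5,8}; (9,6)→{2,6,10}; (10,1)→{1,6}. Safe: 9. Place at column 9.
Row 7: attacked by (1,2)→{2,8}; (2,7)→{2,7}; (3,5)→{1,5,9}; (4,3)→{3,6}; (5,9)→{7,9}; (6,4)→{3,4,5}; (8,8)→{7,8,9}; (9,6)→{4,6,8}; (10,1)→{1,4}. Safe: 10. Place at column 10.
Columns [2, 7, 5, 3, 9, 4, 10, 8, 6, 1], r−c [-1, -5, -2, 1, -4, 2, -3, 0, 3, 9], r+c [3, 9, 8, 7, 14, 10, 17, 16, 15, 11] are all distinct, so no two queens attack.

(1,2) (2,7) (3,5) (4,3) (5,9) (6,4) (7,10) (8,8) (9,6) (10,1)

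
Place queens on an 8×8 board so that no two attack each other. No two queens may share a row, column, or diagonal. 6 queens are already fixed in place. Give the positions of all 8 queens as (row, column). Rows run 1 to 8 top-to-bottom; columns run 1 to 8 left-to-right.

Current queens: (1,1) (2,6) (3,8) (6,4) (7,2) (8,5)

(1,1) (2,6) (3,8) (4,3) (5,7) (6,4) (7,2) (8,5)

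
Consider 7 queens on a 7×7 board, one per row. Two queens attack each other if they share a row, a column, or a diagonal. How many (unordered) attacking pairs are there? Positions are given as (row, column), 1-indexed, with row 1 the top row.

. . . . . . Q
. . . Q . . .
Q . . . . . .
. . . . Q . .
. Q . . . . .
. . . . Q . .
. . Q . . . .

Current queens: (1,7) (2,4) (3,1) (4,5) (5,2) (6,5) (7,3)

1

Same column: (4,5)–(6,5) (column 5).
Total attacking pairs: 1.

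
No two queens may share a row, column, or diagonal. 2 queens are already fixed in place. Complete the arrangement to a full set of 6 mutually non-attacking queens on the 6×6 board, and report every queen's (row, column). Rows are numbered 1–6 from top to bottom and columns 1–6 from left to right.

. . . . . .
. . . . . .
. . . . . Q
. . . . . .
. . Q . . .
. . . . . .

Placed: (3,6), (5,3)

(1,2) (2,4) (3,6) (4,1) (5,3) (6,5)

Row 1: attacked by (3,6)→{4,6}; (5,3)→{3}. Safe: 1, 2, 5. Place at column 2.
Row 2: attacked by (1,2)→{1,2,3}; (3,6)→{5,6}; (5,3)→{3,6}. Safe: 4. Place at column 4.
Row 4: attacked by (1,2)→{2,5}; (2,4)→{2,4,6}; (3,6)→{5,6}; (5,3)→{2,3,4}. Safe: 1. Place at column 1.
Row 6: attacked by (1,2)→{2}; (2,4)→{4}; (3,6)→{3,6}; (4,1)→{1,3}; (5,3)→{2,3,4}. Safe: 5. Place at column 5.
Columns [2, 4, 6, 1, 3, 5], r−c [-1, -2, -3, 3, 2, 1], r+c [3, 6, 9, 5, 8, 11] are all distinct, so no two queens attack.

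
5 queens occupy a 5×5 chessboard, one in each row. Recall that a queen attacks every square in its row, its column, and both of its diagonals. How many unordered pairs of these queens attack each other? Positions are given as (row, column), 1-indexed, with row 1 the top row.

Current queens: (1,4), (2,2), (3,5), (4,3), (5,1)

0

All columns are distinct and no two queens satisfy |Δrow| = |Δcol|, so no pair attacks.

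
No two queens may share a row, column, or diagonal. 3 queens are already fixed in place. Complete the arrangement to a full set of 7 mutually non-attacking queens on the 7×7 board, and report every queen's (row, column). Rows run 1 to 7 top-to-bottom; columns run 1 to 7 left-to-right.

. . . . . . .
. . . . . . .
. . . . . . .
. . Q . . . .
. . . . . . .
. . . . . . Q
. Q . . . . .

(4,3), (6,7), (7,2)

Row 1: attacked by (4,3)→{3,6}; (6,7)→{2,7}; (7,2)→{2}. Safe: 1, 4, 5. Place at column 4.
Row 2: attacked by (1,4)→{3,4,5}; (4,3)→{1,3,5}; (6,7)→{3,7}; (7,2)→{2,7}. Safe: 6. Place at column 6.
Row 3: attacked by (1,4)→{2,4,6}; (2,6)→{5,6,7}; (4,3)→{2,3,4}; (6,7)→{4,7}; (7,2)→{2,6}. Safe: 1. Place at column 1.
Row 5: attacked by (1,4)→{4}; (2,6)→{3,6}; (3,1)→{1,3}; (4,3)→{2,3,4}; (6,7)→{6,7}; (7,2)→{2,4}. Safe: 5. Place at column 5.
Columns [4, 6, 1, 3, 5, 7, 2], r−c [-3, -4, 2, 1, 0, -1, 5], r+c [5, 8, 4, 7, 10, 13, 9] are all distinct, so no two queens attack.

(1,4) (2,6) (3,1) (4,3) (5,5) (6,7) (7,2)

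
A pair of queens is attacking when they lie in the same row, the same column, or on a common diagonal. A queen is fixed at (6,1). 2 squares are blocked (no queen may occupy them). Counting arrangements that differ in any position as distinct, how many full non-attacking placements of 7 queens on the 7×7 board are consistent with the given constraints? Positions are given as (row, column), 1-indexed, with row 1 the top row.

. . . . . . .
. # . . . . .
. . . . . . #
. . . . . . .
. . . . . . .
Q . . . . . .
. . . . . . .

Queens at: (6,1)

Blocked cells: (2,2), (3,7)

6

Branch on row 1: col 2 → 1; col 3 → 1; col 4 → 1; col 5 → 2; col 7 → 1.
Sum: 1 + 1 + 1 + 2 + 1 = 6.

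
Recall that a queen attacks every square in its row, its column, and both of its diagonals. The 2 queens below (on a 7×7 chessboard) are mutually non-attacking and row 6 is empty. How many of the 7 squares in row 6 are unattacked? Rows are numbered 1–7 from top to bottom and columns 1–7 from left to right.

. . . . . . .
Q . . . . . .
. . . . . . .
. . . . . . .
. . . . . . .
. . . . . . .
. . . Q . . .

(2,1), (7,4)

3

(2,1) attacks row 6 at column 1 and diagonals 5.
(7,4) attacks row 6 at column 4 and diagonals 3, 5.
Attacked columns: {1, 3, 4, 5}. Safe: {2, 6, 7}.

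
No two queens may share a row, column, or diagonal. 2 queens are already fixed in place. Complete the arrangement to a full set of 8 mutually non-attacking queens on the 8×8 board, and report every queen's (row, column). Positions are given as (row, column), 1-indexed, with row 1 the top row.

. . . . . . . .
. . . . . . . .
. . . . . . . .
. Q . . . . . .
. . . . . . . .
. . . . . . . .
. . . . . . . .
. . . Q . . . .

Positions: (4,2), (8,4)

(1,7) (2,3) (3,8) (4,2) (5,5) (6,1) (7,6) (8,4)

Row 1: attacked by (4,2)→{2,5}; (8,4)→{4}. Safe: 1, 3, 6, 7, 8. Place at column 7.
Row 2: attacked by (1,7)→{6,7,8}; (4,2)→{2,4}; (8,4)→{4}. Safe: 1, 3, 5. Place at column 3.
Row 3: attacked by (1,7)→{5,7}; (2,3)→{2,3,4}; (4,2)→{1,2,3}; (8,4)→{4}. Safe: 6, 8. Place at column 8.
Row 5: attacked by (1,7)→{3,7}; (2,3)→{3,6}; (3,8)→{6,8}; (4,2)→{1,2,3}; (8,4)→{1,4,7}. Safe: 5. Place at column 5.
Row 6: attacked by (1,7)→{2,7}; (2,3)→{3,7}; (3,8)→{5,8}; (4,2)→{2,4}; (5,5)→{4,5,6}; (8,4)→{2,4,6}. Safe: 1. Place at column 1.
Row 7: attacked by (1,7)→{1,7}; (2,3)→{3,8}; (3,8)→{4,8}; (4,2)→{2,5}; (5,5)→{3,5,7}; (6,1)→{1,2}; (8,4)→{3,4,5}. Safe: 6. Place at column 6.
Columns [7, 3, 8, 2, 5, 1, 6, 4], r−c [-6, -1, -5, 2, 0, 5, 1, 4], r+c [8, 5, 11, 6, 10, 7, 13, 12] are all distinct, so no two queens attack.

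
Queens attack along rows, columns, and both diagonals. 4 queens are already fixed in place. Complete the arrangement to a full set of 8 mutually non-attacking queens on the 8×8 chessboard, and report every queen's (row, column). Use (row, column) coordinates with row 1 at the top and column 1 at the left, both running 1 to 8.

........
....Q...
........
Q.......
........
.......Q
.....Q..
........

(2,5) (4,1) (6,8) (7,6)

Row 1: attacked by (2,5)→{4,5,6}; (4,1)→{1,4}; (6,8)→{3,8}; (7,6)→{6}. Safe: 2, 7. Place at column 2.
Row 3: attacked by (1,2)→{2,4}; (2,5)→{4,5,6}; (4,1)→{1,2}; (6,8)→{5,8}; (7,6)→{2,6}. Safe: 3, 7. Place at column 7.
Row 5: attacked by (1,2)→{2,6}; (2,5)→{2,5,8}; (3,7)→{5,7}; (4,1)→{1,2}; (6,8)→{7,8}; (7,6)→{4,6,8}. Safe: 3. Place at column 3.
Row 8: attacked by (1,2)→{2}; (2,5)→{5}; (3,7)→{2,7}; (4,1)→{1,5}; (5,3)→{3,6}; (6,8)→{6,8}; (7,6)→{5,6,7}. Safe: 4. Place at column 4.
Columns [2, 5, 7, 1, 3, 8, 6, 4], r−c [-1, -3, -4, 3, 2, -2, 1, 4], r+c [3, 7, 10, 5, 8, 14, 13, 12] are all distinct, so no two queens attack.

(1,2) (2,5) (3,7) (4,1) (5,3) (6,8) (7,6) (8,4)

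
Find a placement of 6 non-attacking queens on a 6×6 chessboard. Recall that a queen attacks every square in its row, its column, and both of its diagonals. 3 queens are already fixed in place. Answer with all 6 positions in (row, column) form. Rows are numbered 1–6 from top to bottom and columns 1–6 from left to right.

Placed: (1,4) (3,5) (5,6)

(1,4) (2,1) (3,5) (4,2) (5,6) (6,3)

Row 2: attacked by (1,4)→{3,4,5}; (3,5)→{4,5,6}; (5,6)→{3,6}. Safe: 1, 2. Place at column 1.
Row 4: attacked by (1,4)→{1,4}; (2,1)→{1,3}; (3,5)→{4,5,6}; (5,6)→{5,6}. Safe: 2. Place at column 2.
Row 6: attacked by (1,4)→{4}; (2,1)→{1,5}; (3,5)→{2,5}; (4,2)→{2,4}; (5,6)→{5,6}. Safe: 3. Place at column 3.
Columns [4, 1, 5, 2, 6, 3], r−c [-3, 1, -2, 2, -1, 3], r+c [5, 3, 8, 6, 11, 9] are all distinct, so no two queens attack.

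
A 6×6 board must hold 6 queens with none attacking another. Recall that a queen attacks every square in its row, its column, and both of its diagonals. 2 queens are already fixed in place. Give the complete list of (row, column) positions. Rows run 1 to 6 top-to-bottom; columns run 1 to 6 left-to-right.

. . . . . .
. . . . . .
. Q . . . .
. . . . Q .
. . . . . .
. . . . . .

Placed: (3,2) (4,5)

Row 1: attacked by (3,2)→{2,4}; (4,5)→{2,5}. Safe: 1, 3, 6. Place at column 3.
Row 2: attacked by (1,3)→{2,3,4}; (3,2)→{1,2,3}; (4,5)→{3,5}. Safe: 6. Place at column 6.
Row 5: attacked by (1,3)→{3}; (2,6)→{3,6}; (3,2)→{2,4}; (4,5)→{4,5,6}. Safe: 1. Place at column 1.
Row 6: attacked by (1,3)→{3}; (2,6)→{2,6}; (3,2)→{2,5}; (4,5)→{3,5}; (5,1)→{1,2}. Safe: 4. Place at column 4.
Columns [3, 6, 2, 5, 1, 4], r−c [-2, -4, 1, -1, 4, 2], r+c [4, 8, 5, 9, 6, 10] are all distinct, so no two queens attack.

(1,3) (2,6) (3,2) (4,5) (5,1) (6,4)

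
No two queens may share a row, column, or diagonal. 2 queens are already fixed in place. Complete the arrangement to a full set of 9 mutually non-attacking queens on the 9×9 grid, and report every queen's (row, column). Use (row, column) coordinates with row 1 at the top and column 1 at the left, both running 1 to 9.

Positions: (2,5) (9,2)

Row 1: attacked by (2,5)→{4,5,6}; (9,2)→{2}. Safe: 1, 3, 7, 8, 9. Place at column 8.
Row 3: attacked by (1,8)→{6,8}; (2,5)→{4,5,6}; (9,2)→{2,8}. Safe: 1, 3, 7, 9. Place at column 3.
Row 4: attacked by (1,8)→{5,8}; (2,5)→{3,5,7}; (3,3)→{2,3,4}; (9,2)→{2,7}. Safe: 1, 6, 9. Place at column 1.
Row 5: attacked by (1,8)→{4,8}; (2,5)→{2,5,8}; (3,3)→{1,3,5}; (4,1)→{1,2}; (9,2)→{2,6}. Safe: 7, 9. Place at column 7.
Row 6: attacked by (1,8)→{3,8}; (2,5)→{1,5,9}; (3,3)→{3,6}; (4,1)→{1,3}; (5,7)→{6,7,8}; (9,2)→{2,5}. Safe: 4. Place at column 4.
Row 7: attacked by (1,8)→{2,8}; (2,5)→{5}; (3,3)→{3,7}; (4,1)→{1,4}; (5,7)→{5,7,9}; (6,4)→{3,4,5}; (9,2)→{2,4}. Safe: 6. Place at column 6.
Row 8: attacked by (1,8)→{1,8}; (2,5)→{5}; (3,3)→{3,8}; (4,1)→{1,5}; (5,7)→{4,7}; (6,4)→{2,4,6}; (7,6)→{5,6,7}; (9,2)→{1,2,3}. Safe: 9. Place at column 9.
Columns [8, 5, 3, 1, 7, 4, 6, 9, 2], r−c [-7, -3, 0, 3, -2, 2, 1, -1, 7], r+c [9, 7, 6, 5, 12, 10, 13, 17, 11] are all distinct, so no two queens attack.

(1,8) (2,5) (3,3) (4,1) (5,7) (6,4) (7,6) (8,9) (9,2)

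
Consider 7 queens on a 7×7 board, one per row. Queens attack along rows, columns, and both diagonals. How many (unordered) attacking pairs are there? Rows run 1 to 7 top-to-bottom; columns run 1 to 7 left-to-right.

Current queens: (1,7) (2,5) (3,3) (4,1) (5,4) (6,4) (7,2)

2

Same column: (5,4)–(6,4) (column 4).
Same diagonal: (5,4)–(7,2) (|5−7| = |4−2| = 2).
Total attacking pairs: 2.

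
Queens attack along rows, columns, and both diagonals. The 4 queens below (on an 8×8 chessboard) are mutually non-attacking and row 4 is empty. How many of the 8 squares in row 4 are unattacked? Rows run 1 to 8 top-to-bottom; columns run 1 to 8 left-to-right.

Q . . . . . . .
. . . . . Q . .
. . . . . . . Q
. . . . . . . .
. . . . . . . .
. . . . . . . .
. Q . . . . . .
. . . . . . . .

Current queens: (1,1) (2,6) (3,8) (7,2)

1

(1,1) attacks row 4 at column 1 and diagonals 4.
(2,6) attacks row 4 at column 6 and diagonals 4, 8.
(3,8) attacks row 4 at column 8 and diagonals 7.
(7,2) attacks row 4 at column 2 and diagonals 5.
Attacked columns: {1, 2, 4, 5, 6, 7, 8}. Safe: {3}.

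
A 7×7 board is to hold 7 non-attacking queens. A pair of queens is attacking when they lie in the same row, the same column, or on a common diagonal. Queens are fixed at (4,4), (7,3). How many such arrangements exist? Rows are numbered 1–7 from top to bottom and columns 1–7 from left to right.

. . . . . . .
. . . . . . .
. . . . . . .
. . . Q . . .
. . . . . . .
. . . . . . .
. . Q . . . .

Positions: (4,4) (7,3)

Branch on row 1: col 2 → 0; col 5 → 2; col 6 → 0.
Sum: 0 + 2 + 0 = 2.

2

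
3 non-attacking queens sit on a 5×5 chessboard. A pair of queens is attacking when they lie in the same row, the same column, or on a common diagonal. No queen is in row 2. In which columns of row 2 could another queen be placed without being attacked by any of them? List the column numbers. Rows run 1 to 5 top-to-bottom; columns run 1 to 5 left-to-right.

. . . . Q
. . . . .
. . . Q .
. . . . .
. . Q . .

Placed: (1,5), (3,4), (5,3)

(1,5) attacks row 2 at column 5 and diagonals 4.
(3,4) attacks row 2 at column 4 and diagonals 3, 5.
(5,3) attacks row 2 at column 3.
Attacked columns: {3, 4, 5}. Safe: {1, 2}.

columns 1, 2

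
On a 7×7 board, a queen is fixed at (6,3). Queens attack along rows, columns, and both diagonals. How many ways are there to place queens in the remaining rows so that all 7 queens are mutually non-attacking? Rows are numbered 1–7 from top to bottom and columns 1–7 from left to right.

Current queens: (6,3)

Branch on row 1: col 1 → 0; col 2 → 3; col 4 → 1; col 5 → 0; col 6 → 1; col 7 → 1.
Sum: 0 + 3 + 1 + 0 + 1 + 1 = 6.

6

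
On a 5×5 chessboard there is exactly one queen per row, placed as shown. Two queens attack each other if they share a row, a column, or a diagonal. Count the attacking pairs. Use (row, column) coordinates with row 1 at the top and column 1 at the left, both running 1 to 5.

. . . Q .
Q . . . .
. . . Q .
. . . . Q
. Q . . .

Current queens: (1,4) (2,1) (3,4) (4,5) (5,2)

3

Same column: (1,4)–(3,4) (column 4).
Same diagonal: (3,4)–(4,5) (|3−4| = |4−5| = 1); (3,4)–(5,2) (|3−5| = |4−2| = 2).
Total attacking pairs: 3.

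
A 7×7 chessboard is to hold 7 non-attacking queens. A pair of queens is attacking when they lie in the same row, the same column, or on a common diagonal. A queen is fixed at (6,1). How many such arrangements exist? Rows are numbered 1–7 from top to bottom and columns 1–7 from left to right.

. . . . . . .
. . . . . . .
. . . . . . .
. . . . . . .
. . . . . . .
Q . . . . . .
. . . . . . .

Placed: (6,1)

7

Branch on row 1: col 2 → 1; col 3 → 1; col 4 → 2; col 5 → 2; col 7 → 1.
Sum: 1 + 1 + 2 + 2 + 1 = 7.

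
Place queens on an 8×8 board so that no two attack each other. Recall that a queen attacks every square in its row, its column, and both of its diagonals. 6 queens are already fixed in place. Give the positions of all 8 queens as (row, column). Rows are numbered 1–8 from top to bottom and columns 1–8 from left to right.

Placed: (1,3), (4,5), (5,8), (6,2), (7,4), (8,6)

Row 2: attacked by (1,3)→{2,3,4}; (4,5)→{3,5,7}; (5,8)→{5,8}; (6,2)→{2,6}; (7,4)→{4}; (8,6)→{6}. Safe: 1. Place at column 1.
Row 3: attacked by (1,3)→{1,3,5}; (2,1)→{1,2}; (4,5)→{4,5,6}; (5,8)→{6,8}; (6,2)→{2,5}; (7,4)→{4,8}; (8,6)→{1,6}. Safe: 7. Place at column 7.
Columns [3, 1, 7, 5, 8, 2, 4, 6], r−c [-2, 1, -4, -1, -3, 4, 3, 2], r+c [4, 3, 10, 9, 13, 8, 11, 14] are all distinct, so no two queens attack.

(1,3) (2,1) (3,7) (4,5) (5,8) (6,2) (7,4) (8,6)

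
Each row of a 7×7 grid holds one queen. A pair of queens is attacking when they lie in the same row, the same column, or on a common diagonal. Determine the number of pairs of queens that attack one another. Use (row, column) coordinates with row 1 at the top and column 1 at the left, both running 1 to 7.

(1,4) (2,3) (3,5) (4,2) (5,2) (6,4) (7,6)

4

Same column: (1,4)–(6,4) (column 4); (4,2)–(5,2) (column 2).
Same diagonal: (1,4)–(2,3) (|1−2| = |4−3| = 1); (4,2)–(6,4) (|4−6| = |2−4| = 2).
Total attacking pairs: 4.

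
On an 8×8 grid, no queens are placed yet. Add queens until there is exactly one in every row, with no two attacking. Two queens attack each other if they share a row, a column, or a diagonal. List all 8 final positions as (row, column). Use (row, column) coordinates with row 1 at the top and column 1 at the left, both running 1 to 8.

(1,3) (2,8) (3,4) (4,7) (5,1) (6,6) (7,2) (8,5)

Row 1: Safe: 1, 2, 3, 4, 5, 6, 7, 8. Place at column 3.
Row 2: attacked by (1,3)→{2,3,4}. Safe: 1, 5, 6, 7, 8. Place at column 8.
Row 3: attacked by (1,3)→{1,3,5}; (2,8)→{7,8}. Safe: 2, 4, 6. Place at column 4.
Row 4: attacked by (1,3)→{3,6}; (2,8)→{6,8}; (3,4)→{3,4,5}. Safe: 1, 2, 7. Place at column 7.
Row 5: attacked by (1,3)→{3,7}; (2,8)→{5,8}; (3,4)→{2,4,6}; (4,7)→{6,7,8}. Safe: 1. Place at column 1.
Row 6: attacked by (1,3)→{3,8}; (2,8)→{4,8}; (3,4)→{1,4,7}; (4,7)→{5,7}; (5,1)→{1,2}. Safe: 6. Place at column 6.
Row 7: attacked by (1,3)→{3}; (2,8)→{3,8}; (3,4)→{4,8}; (4,7)→{4,7}; (5,1)→{1,3}; (6,6)→{5,6,7}. Safe: 2. Place at column 2.
Row 8: attacked by (1,3)→{3}; (2,8)→{2,8}; (3,4)→{4}; (4,7)→{3,7}; (5,1)→{1,4}; (6,6)→{4,6,8}; (7,2)→{1,2,3}. Safe: 5. Place at column 5.
Columns [3, 8, 4, 7, 1, 6, 2, 5], r−c [-2, -6, -1, -3, 4, 0, 5, 3], r+c [4, 10, 7, 11, 6, 12, 9, 13] are all distinct, so no two queens attack.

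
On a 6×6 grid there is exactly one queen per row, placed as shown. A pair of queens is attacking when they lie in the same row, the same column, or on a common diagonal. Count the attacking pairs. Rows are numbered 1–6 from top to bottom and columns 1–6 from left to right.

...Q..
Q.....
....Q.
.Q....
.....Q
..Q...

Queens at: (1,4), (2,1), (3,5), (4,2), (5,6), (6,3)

0

All columns are distinct and no two queens satisfy |Δrow| = |Δcol|, so no pair attacks.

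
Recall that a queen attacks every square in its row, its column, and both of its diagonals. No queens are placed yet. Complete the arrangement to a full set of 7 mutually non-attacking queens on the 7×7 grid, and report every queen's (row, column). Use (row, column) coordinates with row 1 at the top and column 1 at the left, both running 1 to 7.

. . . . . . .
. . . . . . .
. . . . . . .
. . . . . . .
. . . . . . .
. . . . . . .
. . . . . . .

Row 1: Safe: 1, 2, 3, 4, 5, 6, 7. Place at column 6.
Row 2: attacked by (1,6)→{5,6,7}. Safe: 1, 2, 3, 4. Place at column 3.
Row 3: attacked by (1,6)→{4,6}; (2,3)→{2,3,4}. Safe: 1, 5, 7. Place at column 7.
Row 4: attacked by (1,6)→{3,6}; (2,3)→{1,3,5}; (3,7)→{6,7}. Safe: 2, 4. Place at column 4.
Row 5: attacked by (1,6)→{2,6}; (2,3)→{3,6}; (3,7)→{5,7}; (4,4)→{3,4,5}. Safe: 1. Place at column 1.
Row 6: attacked by (1,6)→{1,6}; (2,3)→{3,7}; (3,7)→{4,7}; (4,4)→{2,4,6}; (5,1)→{1,2}. Safe: 5. Place at column 5.
Row 7: attacked by (1,6)→{6}; (2,3)→{3}; (3,7)→{3,7}; (4,4)→{1,4,7}; (5,1)→{1,3}; (6,5)→{4,5,6}. Safe: 2. Place at column 2.
Columns [6, 3, 7, 4, 1, 5, 2], r−c [-5, -1, -4, 0, 4, 1, 5], r+c [7, 5, 10, 8, 6, 11, 9] are all distinct, so no two queens attack.

(1,6) (2,3) (3,7) (4,4) (5,1) (6,5) (7,2)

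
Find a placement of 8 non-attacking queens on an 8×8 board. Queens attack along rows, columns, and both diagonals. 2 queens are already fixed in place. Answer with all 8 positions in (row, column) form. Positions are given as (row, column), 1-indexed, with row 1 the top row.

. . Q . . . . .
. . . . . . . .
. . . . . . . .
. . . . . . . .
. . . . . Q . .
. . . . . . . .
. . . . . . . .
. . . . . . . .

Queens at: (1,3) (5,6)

Row 2: attacked by (1,3)→{2,3,4}; (5,6)→{3,6}. Safe: 1, 5, 7, 8. Place at column 7.
Row 3: attacked by (1,3)→{1,3,5}; (2,7)→{6,7,8}; (5,6)→{4,6,8}. Safe: 2. Place at column 2.
Row 4: attacked by (1,3)→{3,6}; (2,7)→{5,7}; (3,2)→{1,2,3}; (5,6)→{5,6,7}. Safe: 4, 8. Place at column 8.
Row 6: attacked by (1,3)→{3,8}; (2,7)→{3,7}; (3,2)→{2,5}; (4,8)→{6,8}; (5,6)→{5,6,7}. Safe: 1, 4. Place at column 4.
Row 7: attacked by (1,3)→{3}; (2,7)→{2,7}; (3,2)→{2,6}; (4,8)→{5,8}; (5,6)→{4,6,8}; (6,4)→{3,4,5}. Safe: 1. Place at column 1.
Row 8: attacked by (1,3)→{3}; (2,7)→{1,7}; (3,2)→{2,7}; (4,8)→{4,8}; (5,6)→{3,6}; (6,4)→{2,4,6}; (7,1)→{1,2}. Safe: 5. Place at column 5.
Columns [3, 7, 2, 8, 6, 4, 1, 5], r−c [-2, -5, 1, -4, -1, 2, 6, 3], r+c [4, 9, 5, 12, 11, 10, 8, 13] are all distinct, so no two queens attack.

(1,3) (2,7) (3,2) (4,8) (5,6) (6,4) (7,1) (8,5)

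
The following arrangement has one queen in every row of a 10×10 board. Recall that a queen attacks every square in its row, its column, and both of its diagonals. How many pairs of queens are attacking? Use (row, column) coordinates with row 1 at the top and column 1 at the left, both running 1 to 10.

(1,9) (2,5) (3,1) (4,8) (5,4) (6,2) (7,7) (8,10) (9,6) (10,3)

0

All columns are distinct and no two queens satisfy |Δrow| = |Δcol|, so no pair attacks.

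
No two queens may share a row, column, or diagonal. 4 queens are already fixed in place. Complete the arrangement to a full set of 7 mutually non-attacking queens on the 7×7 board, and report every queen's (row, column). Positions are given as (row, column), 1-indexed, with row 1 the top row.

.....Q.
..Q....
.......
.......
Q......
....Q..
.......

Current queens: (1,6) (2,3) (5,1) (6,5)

Row 3: attacked by (1,6)→{4,6}; (2,3)→{2,3,4}; (5,1)→{1,3}; (6,5)→{2,5}. Safe: 7. Place at column 7.
Row 4: attacked by (1,6)→{3,6}; (2,3)→{1,3,5}; (3,7)→{6,7}; (5,1)→{1,2}; (6,5)→{3,5,7}. Safe: 4. Place at column 4.
Row 7: attacked by (1,6)→{6}; (2,3)→{3}; (3,7)→{3,7}; (4,4)→{1,4,7}; (5,1)→{1,3}; (6,5)→{4,5,6}. Safe: 2. Place at column 2.
Columns [6, 3, 7, 4, 1, 5, 2], r−c [-5, -1, -4, 0, 4, 1, 5], r+c [7, 5, 10, 8, 6, 11, 9] are all distinct, so no two queens attack.

(1,6) (2,3) (3,7) (4,4) (5,1) (6,5) (7,2)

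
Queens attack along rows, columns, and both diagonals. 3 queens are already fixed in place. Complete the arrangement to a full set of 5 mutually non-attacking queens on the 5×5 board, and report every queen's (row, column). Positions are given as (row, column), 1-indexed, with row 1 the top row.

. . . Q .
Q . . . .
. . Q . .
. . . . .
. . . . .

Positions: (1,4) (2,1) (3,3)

Row 4: attacked by (1,4)→{1,4}; (2,1)→{1,3}; (3,3)→{2,3,4}. Safe: 5. Place at column 5.
Row 5: attacked by (1,4)→{4}; (2,1)→{1,4}; (3,3)→{1,3,5}; (4,5)→{4,5}. Safe: 2. Place at column 2.
Columns [4, 1, 3, 5, 2], r−c [-3, 1, 0, -1, 3], r+c [5, 3, 6, 9, 7] are all distinct, so no two queens attack.

(1,4) (2,1) (3,3) (4,5) (5,2)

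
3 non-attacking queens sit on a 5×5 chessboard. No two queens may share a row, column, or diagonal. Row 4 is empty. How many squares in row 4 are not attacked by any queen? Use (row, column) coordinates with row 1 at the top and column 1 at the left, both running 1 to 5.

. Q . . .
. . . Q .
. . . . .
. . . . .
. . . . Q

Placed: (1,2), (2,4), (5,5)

(1,2) attacks row 4 at column 2 and diagonals 5.
(2,4) attacks row 4 at column 4 and diagonals 2.
(5,5) attacks row 4 at column 5 and diagonals 4.
Attacked columns: {2, 4, 5}. Safe: {1, 3}.

2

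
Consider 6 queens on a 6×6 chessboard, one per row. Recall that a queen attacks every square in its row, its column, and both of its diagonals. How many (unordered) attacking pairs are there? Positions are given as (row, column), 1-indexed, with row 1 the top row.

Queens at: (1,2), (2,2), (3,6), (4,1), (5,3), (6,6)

Same column: (1,2)–(2,2) (column 2); (3,6)–(6,6) (column 6).
Same diagonal: (2,2)–(6,6) (|2−6| = |2−6| = 4).
Total attacking pairs: 3.

3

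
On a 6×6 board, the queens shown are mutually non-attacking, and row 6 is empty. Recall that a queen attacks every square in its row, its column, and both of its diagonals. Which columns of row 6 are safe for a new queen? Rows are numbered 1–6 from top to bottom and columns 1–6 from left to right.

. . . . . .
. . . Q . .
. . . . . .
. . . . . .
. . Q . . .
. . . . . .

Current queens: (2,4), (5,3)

columns 1, 5, 6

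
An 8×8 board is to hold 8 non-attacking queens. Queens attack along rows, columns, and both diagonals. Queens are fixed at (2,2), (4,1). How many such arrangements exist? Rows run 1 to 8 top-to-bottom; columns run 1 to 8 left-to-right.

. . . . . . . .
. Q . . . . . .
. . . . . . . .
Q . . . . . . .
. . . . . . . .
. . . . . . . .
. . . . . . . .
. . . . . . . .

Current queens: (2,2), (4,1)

6

Branch on row 1: col 5 → 2; col 6 → 2; col 7 → 1; col 8 → 1.
Sum: 2 + 2 + 1 + 1 = 6.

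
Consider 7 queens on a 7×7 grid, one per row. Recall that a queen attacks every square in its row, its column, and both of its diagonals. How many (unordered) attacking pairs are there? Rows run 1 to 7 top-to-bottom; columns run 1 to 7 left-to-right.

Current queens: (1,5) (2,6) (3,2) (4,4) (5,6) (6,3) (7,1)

5

Same column: (2,6)–(5,6) (column 6).
Same diagonal: (1,5)–(2,6) (|1−2| = |5−6| = 1); (2,6)–(4,4) (|2−4| = |6−4| = 2); (2,6)–(7,1) (|2−7| = |6−1| = 5); (4,4)–(7,1) (|4−7| = |4−1| = 3).
Total attacking pairs: 5.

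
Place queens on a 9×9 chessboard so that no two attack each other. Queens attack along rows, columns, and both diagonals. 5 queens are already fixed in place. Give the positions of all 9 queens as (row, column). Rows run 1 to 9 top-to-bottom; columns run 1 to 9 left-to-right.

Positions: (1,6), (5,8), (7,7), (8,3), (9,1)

(1,6) (2,4) (3,9) (4,5) (5,8) (6,2) (7,7) (8,3) (9,1)

Row 2: attacked by (1,6)→{5,6,7}; (5,8)→{5,8}; (7,7)→{2,7}; (8,3)→{3,9}; (9,1)→{1,8}. Safe: 4. Place at column 4.
Row 3: attacked by (1,6)→{4,6,8}; (2,4)→{3,4,5}; (5,8)→{6,8}; (7,7)→{3,7}; (8,3)→{3,8}; (9,1)→{1,7}. Safe: 2, 9. Place at column 9.
Row 4: attacked by (1,6)→{3,6,9}; (2,4)→{2,4,6}; (3,9)→{8,9}; (5,8)→{7,8,9}; (7,7)→{4,7}; (8,3)→{3,7}; (9,1)→{1,6}. Safe: 5. Place at column 5.
Row 6: attacked by (1,6)→{1,6}; (2,4)→{4,8}; (3,9)→{6,9}; (4,5)→{3,5,7}; (5,8)→{7,8,9}; (7,7)→{6,7,8}; (8,3)→{1,3,5}; (9,1)→{1,4}. Safe: 2. Place at column 2.
Columns [6, 4, 9, 5, 8, 2, 7, 3, 1], r−c [-5, -2, -6, -1, -3, 4, 0, 5, 8], r+c [7, 6, 12, 9, 13, 8, 14, 11, 10] are all distinct, so no two queens attack.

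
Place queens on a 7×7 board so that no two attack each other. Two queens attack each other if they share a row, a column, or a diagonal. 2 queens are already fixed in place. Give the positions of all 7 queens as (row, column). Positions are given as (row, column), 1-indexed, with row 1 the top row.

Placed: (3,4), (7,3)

Row 1: attacked by (3,4)→{2,4,6}; (7,3)→{3}. Safe: 1, 5, 7. Place at column 1.
Row 2: attacked by (1,1)→{1,2}; (3,4)→{3,4,5}; (7,3)→{3}. Safe: 6, 7. Place at column 6.
Row 4: attacked by (1,1)→{1,4}; (2,6)→{4,6}; (3,4)→{3,4,5}; (7,3)→{3,6}. Safe: 2, 7. Place at column 2.
Row 5: attacked by (1,1)→{1,5}; (2,6)→{3,6}; (3,4)→{2,4,6}; (4,2)→{1,2,3}; (7,3)→{1,3,5}. Safe: 7. Place at column 7.
Row 6: attacked by (1,1)→{1,6}; (2,6)→{2,6}; (3,4)→{1,4,7}; (4,2)→{2,4}; (5,7)→{6,7}; (7,3)→{2,3,4}. Safe: 5. Place at column 5.
Columns [1, 6, 4, 2, 7, 5, 3], r−c [0, -4, -1, 2, -2, 1, 4], r+c [2, 8, 7, 6, 12, 11, 10] are all distinct, so no two queens attack.

(1,1) (2,6) (3,4) (4,2) (5,7) (6,5) (7,3)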